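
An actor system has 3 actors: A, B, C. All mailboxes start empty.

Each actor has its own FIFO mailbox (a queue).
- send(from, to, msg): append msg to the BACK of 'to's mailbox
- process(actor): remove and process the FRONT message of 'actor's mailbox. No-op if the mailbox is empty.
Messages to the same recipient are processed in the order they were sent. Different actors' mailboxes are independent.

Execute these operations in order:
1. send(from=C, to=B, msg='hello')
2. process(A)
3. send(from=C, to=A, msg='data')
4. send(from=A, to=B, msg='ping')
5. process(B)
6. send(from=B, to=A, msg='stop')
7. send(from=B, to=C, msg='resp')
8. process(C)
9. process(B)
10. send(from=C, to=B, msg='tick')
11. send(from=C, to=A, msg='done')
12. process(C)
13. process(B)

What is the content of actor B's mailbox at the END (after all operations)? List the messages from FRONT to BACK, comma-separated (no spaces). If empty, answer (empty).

After 1 (send(from=C, to=B, msg='hello')): A:[] B:[hello] C:[]
After 2 (process(A)): A:[] B:[hello] C:[]
After 3 (send(from=C, to=A, msg='data')): A:[data] B:[hello] C:[]
After 4 (send(from=A, to=B, msg='ping')): A:[data] B:[hello,ping] C:[]
After 5 (process(B)): A:[data] B:[ping] C:[]
After 6 (send(from=B, to=A, msg='stop')): A:[data,stop] B:[ping] C:[]
After 7 (send(from=B, to=C, msg='resp')): A:[data,stop] B:[ping] C:[resp]
After 8 (process(C)): A:[data,stop] B:[ping] C:[]
After 9 (process(B)): A:[data,stop] B:[] C:[]
After 10 (send(from=C, to=B, msg='tick')): A:[data,stop] B:[tick] C:[]
After 11 (send(from=C, to=A, msg='done')): A:[data,stop,done] B:[tick] C:[]
After 12 (process(C)): A:[data,stop,done] B:[tick] C:[]
After 13 (process(B)): A:[data,stop,done] B:[] C:[]

Answer: (empty)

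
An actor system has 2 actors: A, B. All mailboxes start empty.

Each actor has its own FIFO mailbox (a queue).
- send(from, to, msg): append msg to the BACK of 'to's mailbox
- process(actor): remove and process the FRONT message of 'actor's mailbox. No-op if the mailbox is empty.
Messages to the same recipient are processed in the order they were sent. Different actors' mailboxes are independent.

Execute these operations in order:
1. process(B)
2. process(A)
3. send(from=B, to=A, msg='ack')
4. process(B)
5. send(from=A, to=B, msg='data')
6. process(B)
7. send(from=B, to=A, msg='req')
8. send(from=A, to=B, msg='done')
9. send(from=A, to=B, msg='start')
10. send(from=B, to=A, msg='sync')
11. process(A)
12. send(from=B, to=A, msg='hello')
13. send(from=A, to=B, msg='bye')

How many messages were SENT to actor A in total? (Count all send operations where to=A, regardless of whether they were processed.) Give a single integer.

Answer: 4

Derivation:
After 1 (process(B)): A:[] B:[]
After 2 (process(A)): A:[] B:[]
After 3 (send(from=B, to=A, msg='ack')): A:[ack] B:[]
After 4 (process(B)): A:[ack] B:[]
After 5 (send(from=A, to=B, msg='data')): A:[ack] B:[data]
After 6 (process(B)): A:[ack] B:[]
After 7 (send(from=B, to=A, msg='req')): A:[ack,req] B:[]
After 8 (send(from=A, to=B, msg='done')): A:[ack,req] B:[done]
After 9 (send(from=A, to=B, msg='start')): A:[ack,req] B:[done,start]
After 10 (send(from=B, to=A, msg='sync')): A:[ack,req,sync] B:[done,start]
After 11 (process(A)): A:[req,sync] B:[done,start]
After 12 (send(from=B, to=A, msg='hello')): A:[req,sync,hello] B:[done,start]
After 13 (send(from=A, to=B, msg='bye')): A:[req,sync,hello] B:[done,start,bye]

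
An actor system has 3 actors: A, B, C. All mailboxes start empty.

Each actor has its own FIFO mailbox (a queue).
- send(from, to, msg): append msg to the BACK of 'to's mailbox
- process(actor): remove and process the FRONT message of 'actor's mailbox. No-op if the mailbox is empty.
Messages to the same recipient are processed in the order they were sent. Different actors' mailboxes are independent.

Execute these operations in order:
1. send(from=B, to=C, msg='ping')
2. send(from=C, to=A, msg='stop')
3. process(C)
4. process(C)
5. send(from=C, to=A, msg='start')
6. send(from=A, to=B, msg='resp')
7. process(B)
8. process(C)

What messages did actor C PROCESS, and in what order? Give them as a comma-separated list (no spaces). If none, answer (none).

After 1 (send(from=B, to=C, msg='ping')): A:[] B:[] C:[ping]
After 2 (send(from=C, to=A, msg='stop')): A:[stop] B:[] C:[ping]
After 3 (process(C)): A:[stop] B:[] C:[]
After 4 (process(C)): A:[stop] B:[] C:[]
After 5 (send(from=C, to=A, msg='start')): A:[stop,start] B:[] C:[]
After 6 (send(from=A, to=B, msg='resp')): A:[stop,start] B:[resp] C:[]
After 7 (process(B)): A:[stop,start] B:[] C:[]
After 8 (process(C)): A:[stop,start] B:[] C:[]

Answer: ping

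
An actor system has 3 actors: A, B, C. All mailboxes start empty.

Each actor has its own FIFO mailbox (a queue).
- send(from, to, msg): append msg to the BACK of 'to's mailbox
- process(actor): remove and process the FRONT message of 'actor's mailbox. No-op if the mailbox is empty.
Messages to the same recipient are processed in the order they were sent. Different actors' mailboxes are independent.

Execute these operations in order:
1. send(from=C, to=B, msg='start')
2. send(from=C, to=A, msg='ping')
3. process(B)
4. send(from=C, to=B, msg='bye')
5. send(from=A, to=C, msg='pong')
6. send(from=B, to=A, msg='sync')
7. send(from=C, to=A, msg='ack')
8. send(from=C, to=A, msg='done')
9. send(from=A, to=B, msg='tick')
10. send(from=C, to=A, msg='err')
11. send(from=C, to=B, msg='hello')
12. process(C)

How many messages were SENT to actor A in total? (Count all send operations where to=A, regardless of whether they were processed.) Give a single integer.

After 1 (send(from=C, to=B, msg='start')): A:[] B:[start] C:[]
After 2 (send(from=C, to=A, msg='ping')): A:[ping] B:[start] C:[]
After 3 (process(B)): A:[ping] B:[] C:[]
After 4 (send(from=C, to=B, msg='bye')): A:[ping] B:[bye] C:[]
After 5 (send(from=A, to=C, msg='pong')): A:[ping] B:[bye] C:[pong]
After 6 (send(from=B, to=A, msg='sync')): A:[ping,sync] B:[bye] C:[pong]
After 7 (send(from=C, to=A, msg='ack')): A:[ping,sync,ack] B:[bye] C:[pong]
After 8 (send(from=C, to=A, msg='done')): A:[ping,sync,ack,done] B:[bye] C:[pong]
After 9 (send(from=A, to=B, msg='tick')): A:[ping,sync,ack,done] B:[bye,tick] C:[pong]
After 10 (send(from=C, to=A, msg='err')): A:[ping,sync,ack,done,err] B:[bye,tick] C:[pong]
After 11 (send(from=C, to=B, msg='hello')): A:[ping,sync,ack,done,err] B:[bye,tick,hello] C:[pong]
After 12 (process(C)): A:[ping,sync,ack,done,err] B:[bye,tick,hello] C:[]

Answer: 5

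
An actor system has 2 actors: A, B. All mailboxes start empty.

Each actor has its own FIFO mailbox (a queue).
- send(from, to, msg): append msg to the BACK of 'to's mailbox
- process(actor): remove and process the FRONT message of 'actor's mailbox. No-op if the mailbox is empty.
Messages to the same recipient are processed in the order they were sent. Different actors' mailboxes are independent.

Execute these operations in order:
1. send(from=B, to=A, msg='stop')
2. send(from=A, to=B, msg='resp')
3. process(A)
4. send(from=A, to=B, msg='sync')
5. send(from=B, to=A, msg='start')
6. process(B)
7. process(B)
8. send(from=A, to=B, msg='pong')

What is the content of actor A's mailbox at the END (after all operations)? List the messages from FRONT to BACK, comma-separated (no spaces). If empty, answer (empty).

After 1 (send(from=B, to=A, msg='stop')): A:[stop] B:[]
After 2 (send(from=A, to=B, msg='resp')): A:[stop] B:[resp]
After 3 (process(A)): A:[] B:[resp]
After 4 (send(from=A, to=B, msg='sync')): A:[] B:[resp,sync]
After 5 (send(from=B, to=A, msg='start')): A:[start] B:[resp,sync]
After 6 (process(B)): A:[start] B:[sync]
After 7 (process(B)): A:[start] B:[]
After 8 (send(from=A, to=B, msg='pong')): A:[start] B:[pong]

Answer: start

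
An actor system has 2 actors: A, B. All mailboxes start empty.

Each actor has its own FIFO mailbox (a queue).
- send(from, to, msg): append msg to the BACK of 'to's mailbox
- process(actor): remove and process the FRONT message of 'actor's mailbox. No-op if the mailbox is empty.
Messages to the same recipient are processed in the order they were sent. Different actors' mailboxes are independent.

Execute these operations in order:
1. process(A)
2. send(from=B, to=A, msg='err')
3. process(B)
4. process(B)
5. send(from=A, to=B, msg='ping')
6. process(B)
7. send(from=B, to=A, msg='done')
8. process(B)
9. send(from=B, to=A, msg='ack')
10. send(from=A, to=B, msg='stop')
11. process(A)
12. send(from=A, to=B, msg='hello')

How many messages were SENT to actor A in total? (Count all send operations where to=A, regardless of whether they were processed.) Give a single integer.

After 1 (process(A)): A:[] B:[]
After 2 (send(from=B, to=A, msg='err')): A:[err] B:[]
After 3 (process(B)): A:[err] B:[]
After 4 (process(B)): A:[err] B:[]
After 5 (send(from=A, to=B, msg='ping')): A:[err] B:[ping]
After 6 (process(B)): A:[err] B:[]
After 7 (send(from=B, to=A, msg='done')): A:[err,done] B:[]
After 8 (process(B)): A:[err,done] B:[]
After 9 (send(from=B, to=A, msg='ack')): A:[err,done,ack] B:[]
After 10 (send(from=A, to=B, msg='stop')): A:[err,done,ack] B:[stop]
After 11 (process(A)): A:[done,ack] B:[stop]
After 12 (send(from=A, to=B, msg='hello')): A:[done,ack] B:[stop,hello]

Answer: 3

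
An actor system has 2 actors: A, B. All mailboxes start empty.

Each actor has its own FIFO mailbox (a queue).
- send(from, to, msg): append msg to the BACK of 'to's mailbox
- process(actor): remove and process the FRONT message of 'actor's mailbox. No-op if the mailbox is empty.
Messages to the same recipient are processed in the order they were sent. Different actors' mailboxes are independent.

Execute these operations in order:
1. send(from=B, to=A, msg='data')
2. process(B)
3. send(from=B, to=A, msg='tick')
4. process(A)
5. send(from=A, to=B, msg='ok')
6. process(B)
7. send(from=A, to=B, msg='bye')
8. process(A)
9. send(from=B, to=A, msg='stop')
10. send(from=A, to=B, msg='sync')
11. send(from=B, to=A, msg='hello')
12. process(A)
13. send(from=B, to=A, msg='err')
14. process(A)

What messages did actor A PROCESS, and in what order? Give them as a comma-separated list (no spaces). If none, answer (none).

After 1 (send(from=B, to=A, msg='data')): A:[data] B:[]
After 2 (process(B)): A:[data] B:[]
After 3 (send(from=B, to=A, msg='tick')): A:[data,tick] B:[]
After 4 (process(A)): A:[tick] B:[]
After 5 (send(from=A, to=B, msg='ok')): A:[tick] B:[ok]
After 6 (process(B)): A:[tick] B:[]
After 7 (send(from=A, to=B, msg='bye')): A:[tick] B:[bye]
After 8 (process(A)): A:[] B:[bye]
After 9 (send(from=B, to=A, msg='stop')): A:[stop] B:[bye]
After 10 (send(from=A, to=B, msg='sync')): A:[stop] B:[bye,sync]
After 11 (send(from=B, to=A, msg='hello')): A:[stop,hello] B:[bye,sync]
After 12 (process(A)): A:[hello] B:[bye,sync]
After 13 (send(from=B, to=A, msg='err')): A:[hello,err] B:[bye,sync]
After 14 (process(A)): A:[err] B:[bye,sync]

Answer: data,tick,stop,hello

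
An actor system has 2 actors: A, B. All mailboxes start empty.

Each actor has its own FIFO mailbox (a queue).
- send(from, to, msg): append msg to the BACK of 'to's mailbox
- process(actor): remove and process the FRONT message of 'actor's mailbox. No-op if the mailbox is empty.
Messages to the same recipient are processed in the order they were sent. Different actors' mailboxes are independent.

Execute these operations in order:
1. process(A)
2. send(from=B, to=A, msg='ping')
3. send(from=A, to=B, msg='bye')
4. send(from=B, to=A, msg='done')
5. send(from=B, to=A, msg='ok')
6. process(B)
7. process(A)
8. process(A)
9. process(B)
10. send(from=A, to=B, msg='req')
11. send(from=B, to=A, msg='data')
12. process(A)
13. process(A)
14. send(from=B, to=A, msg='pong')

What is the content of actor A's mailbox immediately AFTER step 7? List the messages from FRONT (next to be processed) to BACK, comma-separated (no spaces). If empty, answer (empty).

After 1 (process(A)): A:[] B:[]
After 2 (send(from=B, to=A, msg='ping')): A:[ping] B:[]
After 3 (send(from=A, to=B, msg='bye')): A:[ping] B:[bye]
After 4 (send(from=B, to=A, msg='done')): A:[ping,done] B:[bye]
After 5 (send(from=B, to=A, msg='ok')): A:[ping,done,ok] B:[bye]
After 6 (process(B)): A:[ping,done,ok] B:[]
After 7 (process(A)): A:[done,ok] B:[]

done,ok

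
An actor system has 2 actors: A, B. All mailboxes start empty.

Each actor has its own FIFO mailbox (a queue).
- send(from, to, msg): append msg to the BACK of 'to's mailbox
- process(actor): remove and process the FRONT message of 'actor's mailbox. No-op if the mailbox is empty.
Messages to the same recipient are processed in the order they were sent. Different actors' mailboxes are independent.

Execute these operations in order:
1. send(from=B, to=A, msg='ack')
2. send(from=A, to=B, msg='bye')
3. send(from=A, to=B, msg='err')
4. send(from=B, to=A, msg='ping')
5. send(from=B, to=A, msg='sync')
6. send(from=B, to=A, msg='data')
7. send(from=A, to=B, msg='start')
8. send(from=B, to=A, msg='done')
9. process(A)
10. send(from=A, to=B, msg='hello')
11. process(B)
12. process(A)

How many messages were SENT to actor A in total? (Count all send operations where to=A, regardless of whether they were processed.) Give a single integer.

After 1 (send(from=B, to=A, msg='ack')): A:[ack] B:[]
After 2 (send(from=A, to=B, msg='bye')): A:[ack] B:[bye]
After 3 (send(from=A, to=B, msg='err')): A:[ack] B:[bye,err]
After 4 (send(from=B, to=A, msg='ping')): A:[ack,ping] B:[bye,err]
After 5 (send(from=B, to=A, msg='sync')): A:[ack,ping,sync] B:[bye,err]
After 6 (send(from=B, to=A, msg='data')): A:[ack,ping,sync,data] B:[bye,err]
After 7 (send(from=A, to=B, msg='start')): A:[ack,ping,sync,data] B:[bye,err,start]
After 8 (send(from=B, to=A, msg='done')): A:[ack,ping,sync,data,done] B:[bye,err,start]
After 9 (process(A)): A:[ping,sync,data,done] B:[bye,err,start]
After 10 (send(from=A, to=B, msg='hello')): A:[ping,sync,data,done] B:[bye,err,start,hello]
After 11 (process(B)): A:[ping,sync,data,done] B:[err,start,hello]
After 12 (process(A)): A:[sync,data,done] B:[err,start,hello]

Answer: 5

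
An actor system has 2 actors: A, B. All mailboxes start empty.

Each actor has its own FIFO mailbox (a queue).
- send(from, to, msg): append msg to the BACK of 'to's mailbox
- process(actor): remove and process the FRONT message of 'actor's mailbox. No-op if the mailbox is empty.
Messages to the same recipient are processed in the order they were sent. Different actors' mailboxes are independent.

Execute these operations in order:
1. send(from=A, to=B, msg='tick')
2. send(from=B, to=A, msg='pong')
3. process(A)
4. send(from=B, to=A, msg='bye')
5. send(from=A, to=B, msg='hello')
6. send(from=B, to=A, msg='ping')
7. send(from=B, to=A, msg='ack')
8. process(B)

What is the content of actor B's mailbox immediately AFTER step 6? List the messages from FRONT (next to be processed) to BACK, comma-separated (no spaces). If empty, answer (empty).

After 1 (send(from=A, to=B, msg='tick')): A:[] B:[tick]
After 2 (send(from=B, to=A, msg='pong')): A:[pong] B:[tick]
After 3 (process(A)): A:[] B:[tick]
After 4 (send(from=B, to=A, msg='bye')): A:[bye] B:[tick]
After 5 (send(from=A, to=B, msg='hello')): A:[bye] B:[tick,hello]
After 6 (send(from=B, to=A, msg='ping')): A:[bye,ping] B:[tick,hello]

tick,hello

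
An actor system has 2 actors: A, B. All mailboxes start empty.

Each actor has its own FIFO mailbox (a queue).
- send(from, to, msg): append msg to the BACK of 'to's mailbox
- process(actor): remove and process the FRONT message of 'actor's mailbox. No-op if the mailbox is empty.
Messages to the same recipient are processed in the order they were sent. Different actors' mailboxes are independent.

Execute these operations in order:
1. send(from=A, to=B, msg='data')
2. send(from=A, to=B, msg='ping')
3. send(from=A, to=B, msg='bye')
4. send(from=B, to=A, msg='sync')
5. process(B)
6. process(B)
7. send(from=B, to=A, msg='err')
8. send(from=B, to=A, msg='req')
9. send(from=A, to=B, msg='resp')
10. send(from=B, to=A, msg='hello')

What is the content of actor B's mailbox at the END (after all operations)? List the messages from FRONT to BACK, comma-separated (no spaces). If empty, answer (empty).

Answer: bye,resp

Derivation:
After 1 (send(from=A, to=B, msg='data')): A:[] B:[data]
After 2 (send(from=A, to=B, msg='ping')): A:[] B:[data,ping]
After 3 (send(from=A, to=B, msg='bye')): A:[] B:[data,ping,bye]
After 4 (send(from=B, to=A, msg='sync')): A:[sync] B:[data,ping,bye]
After 5 (process(B)): A:[sync] B:[ping,bye]
After 6 (process(B)): A:[sync] B:[bye]
After 7 (send(from=B, to=A, msg='err')): A:[sync,err] B:[bye]
After 8 (send(from=B, to=A, msg='req')): A:[sync,err,req] B:[bye]
After 9 (send(from=A, to=B, msg='resp')): A:[sync,err,req] B:[bye,resp]
After 10 (send(from=B, to=A, msg='hello')): A:[sync,err,req,hello] B:[bye,resp]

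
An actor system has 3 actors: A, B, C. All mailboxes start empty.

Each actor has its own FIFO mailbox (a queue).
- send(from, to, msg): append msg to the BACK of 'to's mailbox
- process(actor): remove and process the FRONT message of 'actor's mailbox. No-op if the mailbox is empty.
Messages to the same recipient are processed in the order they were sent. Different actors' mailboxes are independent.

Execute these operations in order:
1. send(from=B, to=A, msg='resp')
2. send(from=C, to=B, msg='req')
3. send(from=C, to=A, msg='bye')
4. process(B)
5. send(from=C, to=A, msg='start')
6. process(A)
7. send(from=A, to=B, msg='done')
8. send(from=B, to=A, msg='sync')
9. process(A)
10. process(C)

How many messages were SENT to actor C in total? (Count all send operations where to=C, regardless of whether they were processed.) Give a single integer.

After 1 (send(from=B, to=A, msg='resp')): A:[resp] B:[] C:[]
After 2 (send(from=C, to=B, msg='req')): A:[resp] B:[req] C:[]
After 3 (send(from=C, to=A, msg='bye')): A:[resp,bye] B:[req] C:[]
After 4 (process(B)): A:[resp,bye] B:[] C:[]
After 5 (send(from=C, to=A, msg='start')): A:[resp,bye,start] B:[] C:[]
After 6 (process(A)): A:[bye,start] B:[] C:[]
After 7 (send(from=A, to=B, msg='done')): A:[bye,start] B:[done] C:[]
After 8 (send(from=B, to=A, msg='sync')): A:[bye,start,sync] B:[done] C:[]
After 9 (process(A)): A:[start,sync] B:[done] C:[]
After 10 (process(C)): A:[start,sync] B:[done] C:[]

Answer: 0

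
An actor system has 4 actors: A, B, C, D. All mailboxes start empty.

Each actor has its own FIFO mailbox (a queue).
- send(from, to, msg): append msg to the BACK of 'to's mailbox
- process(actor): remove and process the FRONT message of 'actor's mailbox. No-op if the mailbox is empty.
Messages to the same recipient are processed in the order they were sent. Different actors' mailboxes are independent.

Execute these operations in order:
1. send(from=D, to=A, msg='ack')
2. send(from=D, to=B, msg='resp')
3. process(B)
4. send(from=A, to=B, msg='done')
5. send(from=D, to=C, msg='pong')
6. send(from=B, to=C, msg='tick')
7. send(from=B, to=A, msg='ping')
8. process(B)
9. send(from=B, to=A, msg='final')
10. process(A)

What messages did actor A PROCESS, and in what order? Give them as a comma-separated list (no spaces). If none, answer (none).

After 1 (send(from=D, to=A, msg='ack')): A:[ack] B:[] C:[] D:[]
After 2 (send(from=D, to=B, msg='resp')): A:[ack] B:[resp] C:[] D:[]
After 3 (process(B)): A:[ack] B:[] C:[] D:[]
After 4 (send(from=A, to=B, msg='done')): A:[ack] B:[done] C:[] D:[]
After 5 (send(from=D, to=C, msg='pong')): A:[ack] B:[done] C:[pong] D:[]
After 6 (send(from=B, to=C, msg='tick')): A:[ack] B:[done] C:[pong,tick] D:[]
After 7 (send(from=B, to=A, msg='ping')): A:[ack,ping] B:[done] C:[pong,tick] D:[]
After 8 (process(B)): A:[ack,ping] B:[] C:[pong,tick] D:[]
After 9 (send(from=B, to=A, msg='final')): A:[ack,ping,final] B:[] C:[pong,tick] D:[]
After 10 (process(A)): A:[ping,final] B:[] C:[pong,tick] D:[]

Answer: ack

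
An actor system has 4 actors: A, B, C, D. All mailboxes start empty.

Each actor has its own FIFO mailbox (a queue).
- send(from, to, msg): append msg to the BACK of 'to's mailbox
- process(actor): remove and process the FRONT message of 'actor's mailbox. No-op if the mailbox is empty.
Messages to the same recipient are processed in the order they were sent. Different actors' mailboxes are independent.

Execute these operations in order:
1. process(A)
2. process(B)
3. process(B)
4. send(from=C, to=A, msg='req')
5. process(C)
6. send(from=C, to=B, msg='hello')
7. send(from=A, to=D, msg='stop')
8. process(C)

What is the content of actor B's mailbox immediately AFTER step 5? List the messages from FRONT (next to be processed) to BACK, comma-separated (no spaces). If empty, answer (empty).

After 1 (process(A)): A:[] B:[] C:[] D:[]
After 2 (process(B)): A:[] B:[] C:[] D:[]
After 3 (process(B)): A:[] B:[] C:[] D:[]
After 4 (send(from=C, to=A, msg='req')): A:[req] B:[] C:[] D:[]
After 5 (process(C)): A:[req] B:[] C:[] D:[]

(empty)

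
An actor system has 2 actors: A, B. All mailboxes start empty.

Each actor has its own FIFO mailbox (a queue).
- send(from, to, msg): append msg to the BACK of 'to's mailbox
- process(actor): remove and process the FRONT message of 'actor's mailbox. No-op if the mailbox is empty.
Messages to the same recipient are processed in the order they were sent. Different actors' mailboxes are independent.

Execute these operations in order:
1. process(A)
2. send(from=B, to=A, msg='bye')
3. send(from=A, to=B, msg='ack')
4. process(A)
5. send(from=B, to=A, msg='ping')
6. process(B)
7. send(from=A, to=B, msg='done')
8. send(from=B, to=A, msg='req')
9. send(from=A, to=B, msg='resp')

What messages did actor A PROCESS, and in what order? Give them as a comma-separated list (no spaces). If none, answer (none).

Answer: bye

Derivation:
After 1 (process(A)): A:[] B:[]
After 2 (send(from=B, to=A, msg='bye')): A:[bye] B:[]
After 3 (send(from=A, to=B, msg='ack')): A:[bye] B:[ack]
After 4 (process(A)): A:[] B:[ack]
After 5 (send(from=B, to=A, msg='ping')): A:[ping] B:[ack]
After 6 (process(B)): A:[ping] B:[]
After 7 (send(from=A, to=B, msg='done')): A:[ping] B:[done]
After 8 (send(from=B, to=A, msg='req')): A:[ping,req] B:[done]
After 9 (send(from=A, to=B, msg='resp')): A:[ping,req] B:[done,resp]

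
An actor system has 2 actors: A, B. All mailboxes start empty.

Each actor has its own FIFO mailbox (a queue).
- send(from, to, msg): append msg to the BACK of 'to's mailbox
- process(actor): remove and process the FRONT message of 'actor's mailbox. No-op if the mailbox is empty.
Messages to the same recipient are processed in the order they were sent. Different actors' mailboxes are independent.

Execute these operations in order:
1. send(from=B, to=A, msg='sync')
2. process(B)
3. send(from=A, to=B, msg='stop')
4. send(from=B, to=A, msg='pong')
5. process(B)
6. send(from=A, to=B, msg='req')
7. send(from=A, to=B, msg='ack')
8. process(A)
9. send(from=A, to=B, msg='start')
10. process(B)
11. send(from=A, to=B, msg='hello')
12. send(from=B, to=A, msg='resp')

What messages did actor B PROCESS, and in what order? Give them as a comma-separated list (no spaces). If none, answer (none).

Answer: stop,req

Derivation:
After 1 (send(from=B, to=A, msg='sync')): A:[sync] B:[]
After 2 (process(B)): A:[sync] B:[]
After 3 (send(from=A, to=B, msg='stop')): A:[sync] B:[stop]
After 4 (send(from=B, to=A, msg='pong')): A:[sync,pong] B:[stop]
After 5 (process(B)): A:[sync,pong] B:[]
After 6 (send(from=A, to=B, msg='req')): A:[sync,pong] B:[req]
After 7 (send(from=A, to=B, msg='ack')): A:[sync,pong] B:[req,ack]
After 8 (process(A)): A:[pong] B:[req,ack]
After 9 (send(from=A, to=B, msg='start')): A:[pong] B:[req,ack,start]
After 10 (process(B)): A:[pong] B:[ack,start]
After 11 (send(from=A, to=B, msg='hello')): A:[pong] B:[ack,start,hello]
After 12 (send(from=B, to=A, msg='resp')): A:[pong,resp] B:[ack,start,hello]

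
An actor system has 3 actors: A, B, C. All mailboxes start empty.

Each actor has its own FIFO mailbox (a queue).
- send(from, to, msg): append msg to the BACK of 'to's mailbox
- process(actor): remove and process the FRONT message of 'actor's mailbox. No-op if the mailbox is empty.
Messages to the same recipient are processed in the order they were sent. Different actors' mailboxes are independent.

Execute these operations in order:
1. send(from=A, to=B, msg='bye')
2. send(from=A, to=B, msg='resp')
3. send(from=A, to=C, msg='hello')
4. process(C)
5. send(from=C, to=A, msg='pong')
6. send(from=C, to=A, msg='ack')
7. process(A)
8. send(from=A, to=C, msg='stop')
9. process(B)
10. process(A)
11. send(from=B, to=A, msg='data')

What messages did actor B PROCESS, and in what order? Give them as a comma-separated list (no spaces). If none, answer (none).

Answer: bye

Derivation:
After 1 (send(from=A, to=B, msg='bye')): A:[] B:[bye] C:[]
After 2 (send(from=A, to=B, msg='resp')): A:[] B:[bye,resp] C:[]
After 3 (send(from=A, to=C, msg='hello')): A:[] B:[bye,resp] C:[hello]
After 4 (process(C)): A:[] B:[bye,resp] C:[]
After 5 (send(from=C, to=A, msg='pong')): A:[pong] B:[bye,resp] C:[]
After 6 (send(from=C, to=A, msg='ack')): A:[pong,ack] B:[bye,resp] C:[]
After 7 (process(A)): A:[ack] B:[bye,resp] C:[]
After 8 (send(from=A, to=C, msg='stop')): A:[ack] B:[bye,resp] C:[stop]
After 9 (process(B)): A:[ack] B:[resp] C:[stop]
After 10 (process(A)): A:[] B:[resp] C:[stop]
After 11 (send(from=B, to=A, msg='data')): A:[data] B:[resp] C:[stop]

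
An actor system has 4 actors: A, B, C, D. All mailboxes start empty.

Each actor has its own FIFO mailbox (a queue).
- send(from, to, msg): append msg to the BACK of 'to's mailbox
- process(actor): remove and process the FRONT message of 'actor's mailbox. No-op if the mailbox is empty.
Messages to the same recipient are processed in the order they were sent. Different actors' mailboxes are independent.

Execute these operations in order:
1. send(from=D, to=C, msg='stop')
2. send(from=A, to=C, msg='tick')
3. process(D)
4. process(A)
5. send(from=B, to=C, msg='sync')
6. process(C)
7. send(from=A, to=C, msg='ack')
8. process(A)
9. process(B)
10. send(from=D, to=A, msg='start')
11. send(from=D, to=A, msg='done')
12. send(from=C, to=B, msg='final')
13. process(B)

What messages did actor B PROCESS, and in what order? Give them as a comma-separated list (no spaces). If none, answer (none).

After 1 (send(from=D, to=C, msg='stop')): A:[] B:[] C:[stop] D:[]
After 2 (send(from=A, to=C, msg='tick')): A:[] B:[] C:[stop,tick] D:[]
After 3 (process(D)): A:[] B:[] C:[stop,tick] D:[]
After 4 (process(A)): A:[] B:[] C:[stop,tick] D:[]
After 5 (send(from=B, to=C, msg='sync')): A:[] B:[] C:[stop,tick,sync] D:[]
After 6 (process(C)): A:[] B:[] C:[tick,sync] D:[]
After 7 (send(from=A, to=C, msg='ack')): A:[] B:[] C:[tick,sync,ack] D:[]
After 8 (process(A)): A:[] B:[] C:[tick,sync,ack] D:[]
After 9 (process(B)): A:[] B:[] C:[tick,sync,ack] D:[]
After 10 (send(from=D, to=A, msg='start')): A:[start] B:[] C:[tick,sync,ack] D:[]
After 11 (send(from=D, to=A, msg='done')): A:[start,done] B:[] C:[tick,sync,ack] D:[]
After 12 (send(from=C, to=B, msg='final')): A:[start,done] B:[final] C:[tick,sync,ack] D:[]
After 13 (process(B)): A:[start,done] B:[] C:[tick,sync,ack] D:[]

Answer: final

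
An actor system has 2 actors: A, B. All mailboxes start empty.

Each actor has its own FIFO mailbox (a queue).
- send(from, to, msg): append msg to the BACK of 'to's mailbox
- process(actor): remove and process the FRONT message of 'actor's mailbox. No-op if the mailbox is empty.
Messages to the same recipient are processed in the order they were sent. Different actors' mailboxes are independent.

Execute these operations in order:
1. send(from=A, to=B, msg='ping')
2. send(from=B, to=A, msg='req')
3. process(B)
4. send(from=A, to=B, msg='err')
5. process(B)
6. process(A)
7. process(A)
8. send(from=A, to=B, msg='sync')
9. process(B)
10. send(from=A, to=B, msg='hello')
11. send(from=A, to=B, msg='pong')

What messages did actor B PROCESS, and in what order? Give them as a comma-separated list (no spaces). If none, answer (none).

Answer: ping,err,sync

Derivation:
After 1 (send(from=A, to=B, msg='ping')): A:[] B:[ping]
After 2 (send(from=B, to=A, msg='req')): A:[req] B:[ping]
After 3 (process(B)): A:[req] B:[]
After 4 (send(from=A, to=B, msg='err')): A:[req] B:[err]
After 5 (process(B)): A:[req] B:[]
After 6 (process(A)): A:[] B:[]
After 7 (process(A)): A:[] B:[]
After 8 (send(from=A, to=B, msg='sync')): A:[] B:[sync]
After 9 (process(B)): A:[] B:[]
After 10 (send(from=A, to=B, msg='hello')): A:[] B:[hello]
After 11 (send(from=A, to=B, msg='pong')): A:[] B:[hello,pong]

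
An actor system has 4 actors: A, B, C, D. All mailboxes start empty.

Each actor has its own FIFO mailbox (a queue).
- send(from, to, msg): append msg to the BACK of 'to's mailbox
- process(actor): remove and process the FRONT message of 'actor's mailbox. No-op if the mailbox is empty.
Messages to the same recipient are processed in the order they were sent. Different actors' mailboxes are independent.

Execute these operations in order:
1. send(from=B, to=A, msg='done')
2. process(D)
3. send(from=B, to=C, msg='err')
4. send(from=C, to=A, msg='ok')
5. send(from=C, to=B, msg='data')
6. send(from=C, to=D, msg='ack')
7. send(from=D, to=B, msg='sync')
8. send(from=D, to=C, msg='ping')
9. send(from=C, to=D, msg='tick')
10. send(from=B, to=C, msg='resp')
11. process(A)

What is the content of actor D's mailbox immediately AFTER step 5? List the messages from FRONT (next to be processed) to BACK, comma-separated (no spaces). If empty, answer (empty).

After 1 (send(from=B, to=A, msg='done')): A:[done] B:[] C:[] D:[]
After 2 (process(D)): A:[done] B:[] C:[] D:[]
After 3 (send(from=B, to=C, msg='err')): A:[done] B:[] C:[err] D:[]
After 4 (send(from=C, to=A, msg='ok')): A:[done,ok] B:[] C:[err] D:[]
After 5 (send(from=C, to=B, msg='data')): A:[done,ok] B:[data] C:[err] D:[]

(empty)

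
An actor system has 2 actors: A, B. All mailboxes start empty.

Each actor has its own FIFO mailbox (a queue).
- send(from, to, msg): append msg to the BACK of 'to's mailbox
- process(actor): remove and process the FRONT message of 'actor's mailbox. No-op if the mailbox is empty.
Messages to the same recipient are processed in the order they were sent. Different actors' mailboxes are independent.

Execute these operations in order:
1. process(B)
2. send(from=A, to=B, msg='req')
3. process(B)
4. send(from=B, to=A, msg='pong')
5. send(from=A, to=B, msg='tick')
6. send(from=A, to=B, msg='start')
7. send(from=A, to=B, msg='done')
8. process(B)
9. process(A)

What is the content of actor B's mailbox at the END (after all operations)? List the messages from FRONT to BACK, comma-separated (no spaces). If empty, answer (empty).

Answer: start,done

Derivation:
After 1 (process(B)): A:[] B:[]
After 2 (send(from=A, to=B, msg='req')): A:[] B:[req]
After 3 (process(B)): A:[] B:[]
After 4 (send(from=B, to=A, msg='pong')): A:[pong] B:[]
After 5 (send(from=A, to=B, msg='tick')): A:[pong] B:[tick]
After 6 (send(from=A, to=B, msg='start')): A:[pong] B:[tick,start]
After 7 (send(from=A, to=B, msg='done')): A:[pong] B:[tick,start,done]
After 8 (process(B)): A:[pong] B:[start,done]
After 9 (process(A)): A:[] B:[start,done]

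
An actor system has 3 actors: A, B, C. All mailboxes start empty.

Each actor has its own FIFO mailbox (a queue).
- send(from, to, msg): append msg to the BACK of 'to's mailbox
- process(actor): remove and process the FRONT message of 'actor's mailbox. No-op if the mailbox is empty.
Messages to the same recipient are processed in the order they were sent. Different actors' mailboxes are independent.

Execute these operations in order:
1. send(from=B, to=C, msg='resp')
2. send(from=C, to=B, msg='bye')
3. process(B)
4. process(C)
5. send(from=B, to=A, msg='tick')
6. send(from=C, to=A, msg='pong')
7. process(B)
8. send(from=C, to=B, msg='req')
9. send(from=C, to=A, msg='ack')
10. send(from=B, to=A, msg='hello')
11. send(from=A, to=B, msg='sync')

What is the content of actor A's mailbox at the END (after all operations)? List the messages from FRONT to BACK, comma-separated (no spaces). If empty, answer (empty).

Answer: tick,pong,ack,hello

Derivation:
After 1 (send(from=B, to=C, msg='resp')): A:[] B:[] C:[resp]
After 2 (send(from=C, to=B, msg='bye')): A:[] B:[bye] C:[resp]
After 3 (process(B)): A:[] B:[] C:[resp]
After 4 (process(C)): A:[] B:[] C:[]
After 5 (send(from=B, to=A, msg='tick')): A:[tick] B:[] C:[]
After 6 (send(from=C, to=A, msg='pong')): A:[tick,pong] B:[] C:[]
After 7 (process(B)): A:[tick,pong] B:[] C:[]
After 8 (send(from=C, to=B, msg='req')): A:[tick,pong] B:[req] C:[]
After 9 (send(from=C, to=A, msg='ack')): A:[tick,pong,ack] B:[req] C:[]
After 10 (send(from=B, to=A, msg='hello')): A:[tick,pong,ack,hello] B:[req] C:[]
After 11 (send(from=A, to=B, msg='sync')): A:[tick,pong,ack,hello] B:[req,sync] C:[]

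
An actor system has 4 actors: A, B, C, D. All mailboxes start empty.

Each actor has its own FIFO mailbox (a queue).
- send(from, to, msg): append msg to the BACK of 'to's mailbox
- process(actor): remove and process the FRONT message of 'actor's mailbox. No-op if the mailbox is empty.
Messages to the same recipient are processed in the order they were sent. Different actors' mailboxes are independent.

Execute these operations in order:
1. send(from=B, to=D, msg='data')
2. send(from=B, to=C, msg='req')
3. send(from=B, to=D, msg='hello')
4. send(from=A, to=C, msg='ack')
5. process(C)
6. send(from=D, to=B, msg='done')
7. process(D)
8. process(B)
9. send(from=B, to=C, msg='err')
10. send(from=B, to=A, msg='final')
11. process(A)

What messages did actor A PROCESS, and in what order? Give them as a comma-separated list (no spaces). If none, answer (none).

Answer: final

Derivation:
After 1 (send(from=B, to=D, msg='data')): A:[] B:[] C:[] D:[data]
After 2 (send(from=B, to=C, msg='req')): A:[] B:[] C:[req] D:[data]
After 3 (send(from=B, to=D, msg='hello')): A:[] B:[] C:[req] D:[data,hello]
After 4 (send(from=A, to=C, msg='ack')): A:[] B:[] C:[req,ack] D:[data,hello]
After 5 (process(C)): A:[] B:[] C:[ack] D:[data,hello]
After 6 (send(from=D, to=B, msg='done')): A:[] B:[done] C:[ack] D:[data,hello]
After 7 (process(D)): A:[] B:[done] C:[ack] D:[hello]
After 8 (process(B)): A:[] B:[] C:[ack] D:[hello]
After 9 (send(from=B, to=C, msg='err')): A:[] B:[] C:[ack,err] D:[hello]
After 10 (send(from=B, to=A, msg='final')): A:[final] B:[] C:[ack,err] D:[hello]
After 11 (process(A)): A:[] B:[] C:[ack,err] D:[hello]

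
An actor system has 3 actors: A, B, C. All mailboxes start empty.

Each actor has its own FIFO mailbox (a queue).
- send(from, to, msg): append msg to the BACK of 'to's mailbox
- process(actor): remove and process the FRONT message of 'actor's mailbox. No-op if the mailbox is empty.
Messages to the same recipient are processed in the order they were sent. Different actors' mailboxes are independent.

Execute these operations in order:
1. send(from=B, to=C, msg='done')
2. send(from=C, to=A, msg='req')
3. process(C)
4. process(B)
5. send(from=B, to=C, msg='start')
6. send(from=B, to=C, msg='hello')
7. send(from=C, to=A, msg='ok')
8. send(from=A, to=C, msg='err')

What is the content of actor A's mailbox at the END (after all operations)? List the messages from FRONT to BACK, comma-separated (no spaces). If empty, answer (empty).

After 1 (send(from=B, to=C, msg='done')): A:[] B:[] C:[done]
After 2 (send(from=C, to=A, msg='req')): A:[req] B:[] C:[done]
After 3 (process(C)): A:[req] B:[] C:[]
After 4 (process(B)): A:[req] B:[] C:[]
After 5 (send(from=B, to=C, msg='start')): A:[req] B:[] C:[start]
After 6 (send(from=B, to=C, msg='hello')): A:[req] B:[] C:[start,hello]
After 7 (send(from=C, to=A, msg='ok')): A:[req,ok] B:[] C:[start,hello]
After 8 (send(from=A, to=C, msg='err')): A:[req,ok] B:[] C:[start,hello,err]

Answer: req,ok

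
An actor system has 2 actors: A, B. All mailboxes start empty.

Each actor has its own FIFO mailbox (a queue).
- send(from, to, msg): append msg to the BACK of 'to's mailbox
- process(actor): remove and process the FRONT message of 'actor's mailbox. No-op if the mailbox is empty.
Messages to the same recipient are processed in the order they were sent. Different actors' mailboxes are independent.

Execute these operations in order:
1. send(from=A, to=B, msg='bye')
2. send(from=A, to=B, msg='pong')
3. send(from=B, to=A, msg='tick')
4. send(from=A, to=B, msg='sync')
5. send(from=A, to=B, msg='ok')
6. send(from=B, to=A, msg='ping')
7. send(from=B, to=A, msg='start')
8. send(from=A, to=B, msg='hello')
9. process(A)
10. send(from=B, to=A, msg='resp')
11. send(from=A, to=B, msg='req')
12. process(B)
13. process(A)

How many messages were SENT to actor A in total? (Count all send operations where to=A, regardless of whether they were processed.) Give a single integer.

After 1 (send(from=A, to=B, msg='bye')): A:[] B:[bye]
After 2 (send(from=A, to=B, msg='pong')): A:[] B:[bye,pong]
After 3 (send(from=B, to=A, msg='tick')): A:[tick] B:[bye,pong]
After 4 (send(from=A, to=B, msg='sync')): A:[tick] B:[bye,pong,sync]
After 5 (send(from=A, to=B, msg='ok')): A:[tick] B:[bye,pong,sync,ok]
After 6 (send(from=B, to=A, msg='ping')): A:[tick,ping] B:[bye,pong,sync,ok]
After 7 (send(from=B, to=A, msg='start')): A:[tick,ping,start] B:[bye,pong,sync,ok]
After 8 (send(from=A, to=B, msg='hello')): A:[tick,ping,start] B:[bye,pong,sync,ok,hello]
After 9 (process(A)): A:[ping,start] B:[bye,pong,sync,ok,hello]
After 10 (send(from=B, to=A, msg='resp')): A:[ping,start,resp] B:[bye,pong,sync,ok,hello]
After 11 (send(from=A, to=B, msg='req')): A:[ping,start,resp] B:[bye,pong,sync,ok,hello,req]
After 12 (process(B)): A:[ping,start,resp] B:[pong,sync,ok,hello,req]
After 13 (process(A)): A:[start,resp] B:[pong,sync,ok,hello,req]

Answer: 4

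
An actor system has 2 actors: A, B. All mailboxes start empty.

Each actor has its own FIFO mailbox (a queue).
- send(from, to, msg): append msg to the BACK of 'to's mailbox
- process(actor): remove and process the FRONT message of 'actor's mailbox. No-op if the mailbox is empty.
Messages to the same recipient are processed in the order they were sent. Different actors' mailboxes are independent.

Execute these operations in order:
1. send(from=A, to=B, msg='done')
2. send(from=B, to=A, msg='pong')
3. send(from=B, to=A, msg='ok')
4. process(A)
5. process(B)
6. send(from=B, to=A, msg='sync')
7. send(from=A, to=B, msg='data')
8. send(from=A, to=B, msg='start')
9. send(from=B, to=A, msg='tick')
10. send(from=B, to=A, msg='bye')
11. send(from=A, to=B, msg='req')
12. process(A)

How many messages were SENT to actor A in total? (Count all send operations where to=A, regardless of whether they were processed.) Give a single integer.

Answer: 5

Derivation:
After 1 (send(from=A, to=B, msg='done')): A:[] B:[done]
After 2 (send(from=B, to=A, msg='pong')): A:[pong] B:[done]
After 3 (send(from=B, to=A, msg='ok')): A:[pong,ok] B:[done]
After 4 (process(A)): A:[ok] B:[done]
After 5 (process(B)): A:[ok] B:[]
After 6 (send(from=B, to=A, msg='sync')): A:[ok,sync] B:[]
After 7 (send(from=A, to=B, msg='data')): A:[ok,sync] B:[data]
After 8 (send(from=A, to=B, msg='start')): A:[ok,sync] B:[data,start]
After 9 (send(from=B, to=A, msg='tick')): A:[ok,sync,tick] B:[data,start]
After 10 (send(from=B, to=A, msg='bye')): A:[ok,sync,tick,bye] B:[data,start]
After 11 (send(from=A, to=B, msg='req')): A:[ok,sync,tick,bye] B:[data,start,req]
After 12 (process(A)): A:[sync,tick,bye] B:[data,start,req]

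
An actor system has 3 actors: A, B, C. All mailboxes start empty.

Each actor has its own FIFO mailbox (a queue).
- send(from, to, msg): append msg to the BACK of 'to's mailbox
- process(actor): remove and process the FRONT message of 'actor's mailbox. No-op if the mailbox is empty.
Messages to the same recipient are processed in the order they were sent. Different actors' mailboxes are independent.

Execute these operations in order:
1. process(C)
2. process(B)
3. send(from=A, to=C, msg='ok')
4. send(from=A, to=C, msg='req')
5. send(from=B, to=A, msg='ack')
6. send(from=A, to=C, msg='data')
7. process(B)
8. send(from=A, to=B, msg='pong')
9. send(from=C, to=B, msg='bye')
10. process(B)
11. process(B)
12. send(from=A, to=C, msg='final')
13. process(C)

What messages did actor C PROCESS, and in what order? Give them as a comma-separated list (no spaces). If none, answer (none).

After 1 (process(C)): A:[] B:[] C:[]
After 2 (process(B)): A:[] B:[] C:[]
After 3 (send(from=A, to=C, msg='ok')): A:[] B:[] C:[ok]
After 4 (send(from=A, to=C, msg='req')): A:[] B:[] C:[ok,req]
After 5 (send(from=B, to=A, msg='ack')): A:[ack] B:[] C:[ok,req]
After 6 (send(from=A, to=C, msg='data')): A:[ack] B:[] C:[ok,req,data]
After 7 (process(B)): A:[ack] B:[] C:[ok,req,data]
After 8 (send(from=A, to=B, msg='pong')): A:[ack] B:[pong] C:[ok,req,data]
After 9 (send(from=C, to=B, msg='bye')): A:[ack] B:[pong,bye] C:[ok,req,data]
After 10 (process(B)): A:[ack] B:[bye] C:[ok,req,data]
After 11 (process(B)): A:[ack] B:[] C:[ok,req,data]
After 12 (send(from=A, to=C, msg='final')): A:[ack] B:[] C:[ok,req,data,final]
After 13 (process(C)): A:[ack] B:[] C:[req,data,final]

Answer: ok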